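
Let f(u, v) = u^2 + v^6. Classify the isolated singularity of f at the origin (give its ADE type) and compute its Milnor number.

Type A_5, Milnor number mu = 5.

The Hessian of f at 0 is [[2, 0], [0, 0]] with rank 1, so corank 1. A Groebner basis of the Jacobian ideal J(f) in C{u,v} is {v^5, u}; counting standard monomials gives mu = 5. Corank 1: A-series; mu = 5 gives A_5.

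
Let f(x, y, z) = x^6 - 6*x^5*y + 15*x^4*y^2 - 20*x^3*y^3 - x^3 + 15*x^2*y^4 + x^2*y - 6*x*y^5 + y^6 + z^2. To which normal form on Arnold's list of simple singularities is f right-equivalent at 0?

D7

The Hessian of f at 0 has rank 1. Corank 2; j^3 = -x^2*(x - y) has shape L^2 M (L != M), so D-series; mu = 7 gives D_7.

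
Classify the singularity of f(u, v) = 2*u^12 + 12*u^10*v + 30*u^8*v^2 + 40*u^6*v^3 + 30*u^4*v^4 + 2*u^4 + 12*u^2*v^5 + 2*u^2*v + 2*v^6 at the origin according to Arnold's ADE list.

D7

The Hessian of f at 0 is [[0, 0], [0, 0]] with rank 0, so corank 2. A Groebner basis of the Jacobian ideal J(f) in C{u,v} is {u^2/6 + v^5, u^3, u*v}; counting standard monomials gives mu = 7. Corank 2; j^3 = 2*u^2*v has shape L^2 M (L != M), so D-series; mu = 7 gives D_7.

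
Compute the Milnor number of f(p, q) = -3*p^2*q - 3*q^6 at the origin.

7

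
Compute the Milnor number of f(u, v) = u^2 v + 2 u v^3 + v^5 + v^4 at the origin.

The Hessian of f at 0 is [[0, 0], [0, 0]] with rank 0, so corank 2. A Groebner basis of the Jacobian ideal J(f) in C{u,v} is {u*v^2, u*v + v^3, u^2 - 4*u*v}; counting standard monomials gives mu = 5. Corank 2; j^3 = u^2*v has shape L^2 M (L != M), so D-series; mu = 5 gives D_5.

5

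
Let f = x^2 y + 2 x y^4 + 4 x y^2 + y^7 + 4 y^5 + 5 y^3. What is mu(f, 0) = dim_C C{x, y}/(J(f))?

4

The Hessian of f at 0 is [[0, 0], [0, 0]] with rank 0, so corank 2. A Groebner basis of the Jacobian ideal J(f) in C{x,y} is {y^3, x^2 - y^2, x*y + 2*y^2}; counting standard monomials gives mu = 4. Corank 2; j^3 = y*(x^2 + 4*x*y + 5*y^2) splits into three distinct lines over C (the quadratic factor has nonzero discriminant), so D_4.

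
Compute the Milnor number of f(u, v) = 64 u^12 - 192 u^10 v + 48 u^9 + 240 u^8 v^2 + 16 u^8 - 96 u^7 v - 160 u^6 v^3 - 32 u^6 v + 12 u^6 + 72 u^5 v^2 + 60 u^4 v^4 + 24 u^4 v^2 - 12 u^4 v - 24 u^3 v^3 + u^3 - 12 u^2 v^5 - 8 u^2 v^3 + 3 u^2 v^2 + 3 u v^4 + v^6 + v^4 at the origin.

The Hessian of f at 0 has rank 0. Corank 2; j^3 = u^3 is a perfect cube, so E-series; the 4-jet and mu = 6 give E_6.

6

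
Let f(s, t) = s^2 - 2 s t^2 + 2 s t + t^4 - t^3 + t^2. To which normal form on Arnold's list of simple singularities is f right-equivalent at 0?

The Hessian of f at 0 is [[2, 2], [2, 2]] with rank 1, so corank 1. A Groebner basis of the Jacobian ideal J(f) in C{s,t} is {t^2, s + t}; counting standard monomials gives mu = 2. Corank 1: A-series; mu = 2 gives A_2.

A2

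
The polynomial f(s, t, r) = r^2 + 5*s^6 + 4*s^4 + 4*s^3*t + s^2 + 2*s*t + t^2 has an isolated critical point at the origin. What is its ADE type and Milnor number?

The Hessian of f at 0 is [[2, 2, 0], [2, 2, 0], [0, 0, 2]] with rank 2, so corank 1. A Groebner basis of the Jacobian ideal J(f) in C{s,t,r} is {s*t^2 + s/2 + t/2, -s/2 + t^3 - t/2, s^2 + 2*s*t + t^2, r}; counting standard monomials gives mu = 5. Corank 1: A-series; mu = 5 gives A_5.

Type A_{5}, Milnor number mu = 5.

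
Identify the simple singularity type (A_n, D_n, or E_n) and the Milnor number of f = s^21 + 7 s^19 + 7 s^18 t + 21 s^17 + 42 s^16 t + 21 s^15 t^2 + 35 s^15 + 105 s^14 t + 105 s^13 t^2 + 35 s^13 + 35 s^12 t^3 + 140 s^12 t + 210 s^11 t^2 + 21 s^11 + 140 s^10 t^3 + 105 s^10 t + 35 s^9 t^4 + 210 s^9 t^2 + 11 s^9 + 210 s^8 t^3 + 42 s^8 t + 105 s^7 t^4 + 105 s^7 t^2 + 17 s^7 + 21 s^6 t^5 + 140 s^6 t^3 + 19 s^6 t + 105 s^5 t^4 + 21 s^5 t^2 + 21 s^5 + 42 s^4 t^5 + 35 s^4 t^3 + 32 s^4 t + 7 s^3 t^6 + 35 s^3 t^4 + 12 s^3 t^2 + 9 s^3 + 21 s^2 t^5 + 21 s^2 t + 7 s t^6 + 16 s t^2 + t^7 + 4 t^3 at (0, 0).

Type D8, Milnor number mu = 8.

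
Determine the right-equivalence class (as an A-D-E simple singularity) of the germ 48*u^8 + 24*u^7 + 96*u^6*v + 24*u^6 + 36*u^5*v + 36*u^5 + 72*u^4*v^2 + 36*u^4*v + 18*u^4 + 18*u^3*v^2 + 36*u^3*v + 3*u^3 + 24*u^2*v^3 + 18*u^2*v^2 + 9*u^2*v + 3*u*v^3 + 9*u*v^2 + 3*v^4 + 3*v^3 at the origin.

E_{7}

The Hessian of f at 0 has rank 0. Corank 2; j^3 = 3*(u + v)^3 is a perfect cube, so E-series; the 4-jet and mu = 7 give E_7.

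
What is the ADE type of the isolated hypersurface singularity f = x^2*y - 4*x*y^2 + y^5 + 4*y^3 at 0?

The Hessian of f at 0 is [[0, 0], [0, 0]] with rank 0, so corank 2. A Groebner basis of the Jacobian ideal J(f) in C{x,y} is {x^2/5 + y^4 - 4*y^2/5, x^3 - 8*y^3, x*y - 2*y^2}; counting standard monomials gives mu = 6. Corank 2; j^3 = y*(x - 2*y)^2 has shape L^2 M (L != M), so D-series; mu = 6 gives D_6.

D_{6}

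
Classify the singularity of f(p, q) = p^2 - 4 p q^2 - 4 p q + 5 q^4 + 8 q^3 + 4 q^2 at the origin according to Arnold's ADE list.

A_{3}

The Hessian of f at 0 has rank 1. Corank 1: A-series; mu = 3 gives A_3.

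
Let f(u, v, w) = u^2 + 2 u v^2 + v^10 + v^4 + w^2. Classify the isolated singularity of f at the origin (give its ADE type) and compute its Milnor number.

Type A9, Milnor number mu = 9.

The Hessian of f at 0 has rank 2. Corank 1: A-series; mu = 9 gives A_9.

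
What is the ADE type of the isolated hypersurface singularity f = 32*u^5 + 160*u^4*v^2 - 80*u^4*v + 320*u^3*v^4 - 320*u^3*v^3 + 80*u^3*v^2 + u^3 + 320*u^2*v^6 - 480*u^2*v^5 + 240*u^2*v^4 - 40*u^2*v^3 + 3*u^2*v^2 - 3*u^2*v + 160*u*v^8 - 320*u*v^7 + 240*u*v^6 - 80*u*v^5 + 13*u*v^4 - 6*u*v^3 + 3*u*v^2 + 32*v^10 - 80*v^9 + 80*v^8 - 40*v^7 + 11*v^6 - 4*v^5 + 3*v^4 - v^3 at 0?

E_{8}

The Hessian of f at 0 has rank 0. Corank 2; j^3 = (u - v)^3 is a perfect cube, so E-series; the 5-jet and mu = 8 give E_8.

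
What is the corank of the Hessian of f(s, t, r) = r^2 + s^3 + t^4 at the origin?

2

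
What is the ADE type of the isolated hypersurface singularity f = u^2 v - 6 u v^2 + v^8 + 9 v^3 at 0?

D_{9}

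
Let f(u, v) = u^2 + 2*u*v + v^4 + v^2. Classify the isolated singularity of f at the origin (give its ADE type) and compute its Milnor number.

Type A3, Milnor number mu = 3.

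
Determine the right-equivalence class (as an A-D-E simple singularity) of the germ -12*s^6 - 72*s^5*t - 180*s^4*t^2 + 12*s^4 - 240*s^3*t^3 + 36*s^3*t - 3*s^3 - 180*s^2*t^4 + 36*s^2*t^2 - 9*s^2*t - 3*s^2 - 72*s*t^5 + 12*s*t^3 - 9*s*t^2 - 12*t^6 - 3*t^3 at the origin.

A_{2}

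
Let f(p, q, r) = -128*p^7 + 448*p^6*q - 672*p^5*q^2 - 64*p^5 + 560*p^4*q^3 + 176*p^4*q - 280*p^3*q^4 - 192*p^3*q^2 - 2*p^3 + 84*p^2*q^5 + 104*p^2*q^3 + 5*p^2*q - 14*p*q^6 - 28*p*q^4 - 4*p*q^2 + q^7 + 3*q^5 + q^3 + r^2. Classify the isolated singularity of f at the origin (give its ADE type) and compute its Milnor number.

Type D_6, Milnor number mu = 6.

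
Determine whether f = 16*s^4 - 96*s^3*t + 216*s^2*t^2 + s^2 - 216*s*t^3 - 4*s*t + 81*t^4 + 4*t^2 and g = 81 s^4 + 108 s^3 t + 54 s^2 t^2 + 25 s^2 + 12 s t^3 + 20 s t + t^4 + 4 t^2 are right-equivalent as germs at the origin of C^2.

The Hessian of f at 0 has rank 1. Corank 1: A-series; mu = 3 gives A_3. The Hessian of g at 0 has rank 1. Corank 1: A-series; mu = 3 gives A_3. Both have type A_3, hence right-equivalent.

Yes.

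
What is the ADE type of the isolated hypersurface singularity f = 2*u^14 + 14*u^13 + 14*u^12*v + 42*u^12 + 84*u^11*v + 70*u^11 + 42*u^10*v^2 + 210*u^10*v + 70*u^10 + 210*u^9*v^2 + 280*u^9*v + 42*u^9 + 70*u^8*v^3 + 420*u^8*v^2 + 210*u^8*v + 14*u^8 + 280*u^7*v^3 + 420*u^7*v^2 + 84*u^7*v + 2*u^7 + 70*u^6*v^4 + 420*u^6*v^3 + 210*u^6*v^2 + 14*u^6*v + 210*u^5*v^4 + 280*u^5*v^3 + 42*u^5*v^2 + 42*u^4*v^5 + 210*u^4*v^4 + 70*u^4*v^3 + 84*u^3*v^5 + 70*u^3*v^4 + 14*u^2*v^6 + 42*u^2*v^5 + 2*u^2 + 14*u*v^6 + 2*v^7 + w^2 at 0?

A_6

The Hessian of f at 0 has rank 2. Corank 1: A-series; mu = 6 gives A_6.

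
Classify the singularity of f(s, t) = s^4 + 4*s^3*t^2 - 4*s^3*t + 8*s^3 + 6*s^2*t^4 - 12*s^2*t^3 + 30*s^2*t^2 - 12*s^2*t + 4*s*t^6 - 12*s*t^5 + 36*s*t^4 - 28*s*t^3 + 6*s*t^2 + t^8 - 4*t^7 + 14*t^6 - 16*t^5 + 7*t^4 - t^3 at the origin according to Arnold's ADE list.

E_{6}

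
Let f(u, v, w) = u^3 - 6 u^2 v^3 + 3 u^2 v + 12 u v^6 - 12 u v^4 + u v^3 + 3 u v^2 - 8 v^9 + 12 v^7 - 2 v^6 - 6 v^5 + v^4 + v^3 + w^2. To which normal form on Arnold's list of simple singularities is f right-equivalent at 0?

E_7

The Hessian of f at 0 has rank 1. Corank 2; j^3 = (u + v)^3 is a perfect cube, so E-series; the 4-jet and mu = 7 give E_7.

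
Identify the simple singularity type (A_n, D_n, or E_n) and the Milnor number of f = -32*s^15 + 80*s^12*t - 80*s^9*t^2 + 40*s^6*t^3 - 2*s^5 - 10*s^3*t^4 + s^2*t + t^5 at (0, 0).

Type D_6, Milnor number mu = 6.

The Hessian of f at 0 has rank 0. Corank 2; j^3 = s^2*t has shape L^2 M (L != M), so D-series; mu = 6 gives D_6.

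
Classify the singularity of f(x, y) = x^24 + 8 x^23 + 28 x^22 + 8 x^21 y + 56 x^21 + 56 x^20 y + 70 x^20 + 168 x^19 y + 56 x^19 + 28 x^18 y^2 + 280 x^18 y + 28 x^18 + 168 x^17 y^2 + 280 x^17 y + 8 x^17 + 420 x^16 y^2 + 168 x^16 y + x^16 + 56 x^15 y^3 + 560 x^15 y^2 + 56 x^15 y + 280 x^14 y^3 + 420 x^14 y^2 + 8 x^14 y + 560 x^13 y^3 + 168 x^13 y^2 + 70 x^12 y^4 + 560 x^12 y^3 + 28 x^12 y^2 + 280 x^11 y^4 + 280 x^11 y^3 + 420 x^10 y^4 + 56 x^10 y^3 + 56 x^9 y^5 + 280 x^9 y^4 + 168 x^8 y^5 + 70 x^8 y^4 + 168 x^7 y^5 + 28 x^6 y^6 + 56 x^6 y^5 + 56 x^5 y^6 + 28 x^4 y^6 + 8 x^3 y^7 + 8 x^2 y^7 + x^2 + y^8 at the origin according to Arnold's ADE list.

The Hessian of f at 0 has rank 1. Corank 1: A-series; mu = 7 gives A_7.

A_7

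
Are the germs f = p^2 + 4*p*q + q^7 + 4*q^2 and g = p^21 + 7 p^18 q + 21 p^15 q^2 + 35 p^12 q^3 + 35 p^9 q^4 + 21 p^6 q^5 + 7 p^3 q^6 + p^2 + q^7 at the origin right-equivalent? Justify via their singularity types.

Yes.

The Hessian of f at 0 is [[2, 4], [4, 8]] with rank 1, so corank 1. A Groebner basis of the Jacobian ideal J(f) in C{p,q} is {q^6, p + 2*q}; counting standard monomials gives mu = 6. Corank 1: A-series; mu = 6 gives A_6. The Hessian of g at 0 is [[2, 0], [0, 0]] with rank 1, so corank 1. A Groebner basis of the Jacobian ideal J(g) in C{p,q} is {q^6, p}; counting standard monomials gives mu = 6. Corank 1: A-series; mu = 6 gives A_6. Both have type A_6, hence right-equivalent.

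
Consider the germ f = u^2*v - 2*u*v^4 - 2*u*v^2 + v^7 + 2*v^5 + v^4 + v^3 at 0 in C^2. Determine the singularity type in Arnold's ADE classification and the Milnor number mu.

The Hessian of f at 0 is [[0, 0], [0, 0]] with rank 0, so corank 2. A Groebner basis of the Jacobian ideal J(f) in C{u,v} is {u^3 + u^2/4 - v^2/4, u^2/4 + v^3 - v^2/4, u*v - v^2}; counting standard monomials gives mu = 5. Corank 2; j^3 = v*(u - v)^2 has shape L^2 M (L != M), so D-series; mu = 5 gives D_5.

Type D_{5}, Milnor number mu = 5.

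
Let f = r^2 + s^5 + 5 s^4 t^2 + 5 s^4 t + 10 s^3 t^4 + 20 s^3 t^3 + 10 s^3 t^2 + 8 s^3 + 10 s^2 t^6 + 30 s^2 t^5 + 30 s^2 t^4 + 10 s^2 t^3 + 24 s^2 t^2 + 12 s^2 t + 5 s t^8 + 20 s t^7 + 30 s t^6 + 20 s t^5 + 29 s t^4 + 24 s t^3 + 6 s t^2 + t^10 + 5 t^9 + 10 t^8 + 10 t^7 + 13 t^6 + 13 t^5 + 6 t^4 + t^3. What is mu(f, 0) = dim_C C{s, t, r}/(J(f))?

8

The Hessian of f at 0 has rank 1. Corank 2; j^3 = (2*s + t)^3 is a perfect cube, so E-series; the 5-jet and mu = 8 give E_8.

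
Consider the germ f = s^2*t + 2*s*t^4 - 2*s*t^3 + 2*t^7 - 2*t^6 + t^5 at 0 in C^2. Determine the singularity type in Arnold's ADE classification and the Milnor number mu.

Type D_{8}, Milnor number mu = 8.

The Hessian of f at 0 has rank 0. Corank 2; j^3 = s^2*t has shape L^2 M (L != M), so D-series; mu = 8 gives D_8.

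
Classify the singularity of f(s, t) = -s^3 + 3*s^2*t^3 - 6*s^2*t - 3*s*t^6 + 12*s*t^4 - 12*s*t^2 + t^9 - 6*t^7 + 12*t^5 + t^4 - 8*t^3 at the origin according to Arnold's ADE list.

E_6

The Hessian of f at 0 has rank 0. Corank 2; j^3 = -(s + 2*t)^3 is a perfect cube, so E-series; the 4-jet and mu = 6 give E_6.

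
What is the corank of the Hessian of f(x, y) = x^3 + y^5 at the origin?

2

The Hessian at 0 is [[0, 0], [0, 0]] of rank 0; hence corank 2.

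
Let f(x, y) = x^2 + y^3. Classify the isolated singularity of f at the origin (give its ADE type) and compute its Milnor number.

Type A2, Milnor number mu = 2.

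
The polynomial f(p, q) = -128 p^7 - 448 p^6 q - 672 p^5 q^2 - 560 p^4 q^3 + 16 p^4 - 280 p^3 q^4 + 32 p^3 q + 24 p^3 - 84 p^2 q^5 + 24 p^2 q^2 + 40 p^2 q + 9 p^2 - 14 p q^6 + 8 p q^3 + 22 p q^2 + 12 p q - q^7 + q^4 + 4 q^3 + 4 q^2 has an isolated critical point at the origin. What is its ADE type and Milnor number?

The Hessian of f at 0 has rank 1. Corank 1: A-series; mu = 6 gives A_6.

Type A_6, Milnor number mu = 6.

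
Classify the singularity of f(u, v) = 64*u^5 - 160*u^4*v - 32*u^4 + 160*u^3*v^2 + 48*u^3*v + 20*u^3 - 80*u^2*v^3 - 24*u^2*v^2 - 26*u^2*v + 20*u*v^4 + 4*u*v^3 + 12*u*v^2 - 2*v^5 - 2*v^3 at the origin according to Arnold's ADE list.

D_4

The Hessian of f at 0 has rank 0. Corank 2; j^3 = 2*(2*u - v)*(5*u^2 - 4*u*v + v^2) splits into three distinct lines over C (the quadratic factor has nonzero discriminant), so D_4.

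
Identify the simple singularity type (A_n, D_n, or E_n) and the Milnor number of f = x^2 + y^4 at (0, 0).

Type A_{3}, Milnor number mu = 3.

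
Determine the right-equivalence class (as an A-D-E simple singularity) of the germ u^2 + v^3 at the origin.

A_{2}

The Hessian of f at 0 has rank 1. Corank 1: A-series; mu = 2 gives A_2.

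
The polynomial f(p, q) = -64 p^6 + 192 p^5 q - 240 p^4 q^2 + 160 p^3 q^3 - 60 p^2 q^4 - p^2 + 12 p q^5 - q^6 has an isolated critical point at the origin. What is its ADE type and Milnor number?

The Hessian of f at 0 has rank 1. Corank 1: A-series; mu = 5 gives A_5.

Type A_{5}, Milnor number mu = 5.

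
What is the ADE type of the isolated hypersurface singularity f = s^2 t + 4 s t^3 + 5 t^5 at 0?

D6

The Hessian of f at 0 is [[0, 0], [0, 0]] with rank 0, so corank 2. A Groebner basis of the Jacobian ideal J(f) in C{s,t} is {s^3, s^2*t, -2*s^2 + s*t^2, s*t/2 + t^3}; counting standard monomials gives mu = 6. Corank 2; j^3 = s^2*t has shape L^2 M (L != M), so D-series; mu = 6 gives D_6.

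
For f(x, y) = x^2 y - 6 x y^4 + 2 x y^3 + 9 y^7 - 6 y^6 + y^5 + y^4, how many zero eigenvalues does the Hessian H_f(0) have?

2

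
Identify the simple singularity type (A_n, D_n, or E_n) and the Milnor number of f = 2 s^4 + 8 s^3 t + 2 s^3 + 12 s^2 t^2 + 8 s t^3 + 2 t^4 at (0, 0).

The Hessian of f at 0 has rank 0. Corank 2; j^3 = 2*s^3 is a perfect cube, so E-series; the 4-jet and mu = 6 give E_6.

Type E_{6}, Milnor number mu = 6.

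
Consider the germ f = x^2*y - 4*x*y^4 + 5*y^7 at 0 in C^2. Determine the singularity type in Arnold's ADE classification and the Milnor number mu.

Type D_8, Milnor number mu = 8.

The Hessian of f at 0 is [[0, 0], [0, 0]] with rank 0, so corank 2. A Groebner basis of the Jacobian ideal J(f) in C{x,y} is {2*x^2/3 + x*y^3, -x*y/2 + y^4, x^3, x^2*y}; counting standard monomials gives mu = 8. Corank 2; j^3 = x^2*y has shape L^2 M (L != M), so D-series; mu = 8 gives D_8.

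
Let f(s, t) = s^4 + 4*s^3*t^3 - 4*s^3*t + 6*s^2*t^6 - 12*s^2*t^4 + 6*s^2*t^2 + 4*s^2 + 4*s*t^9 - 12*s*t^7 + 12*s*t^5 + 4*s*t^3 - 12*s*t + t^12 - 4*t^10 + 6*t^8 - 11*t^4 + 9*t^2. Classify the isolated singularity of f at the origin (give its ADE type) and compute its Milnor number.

Type A_3, Milnor number mu = 3.

The Hessian of f at 0 is [[8, -12], [-12, 18]] with rank 1, so corank 1. A Groebner basis of the Jacobian ideal J(f) in C{s,t} is {t^3, s - 3*t/2}; counting standard monomials gives mu = 3. Corank 1: A-series; mu = 3 gives A_3.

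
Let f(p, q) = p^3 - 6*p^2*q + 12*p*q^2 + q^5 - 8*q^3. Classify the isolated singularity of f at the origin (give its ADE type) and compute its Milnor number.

The Hessian of f at 0 has rank 0. Corank 2; j^3 = (p - 2*q)^3 is a perfect cube, so E-series; the 5-jet and mu = 8 give E_8.

Type E8, Milnor number mu = 8.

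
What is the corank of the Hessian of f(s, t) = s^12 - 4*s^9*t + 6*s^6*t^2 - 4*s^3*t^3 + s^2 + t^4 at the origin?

1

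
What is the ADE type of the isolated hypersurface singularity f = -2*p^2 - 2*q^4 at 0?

A3

The Hessian of f at 0 has rank 1. Corank 1: A-series; mu = 3 gives A_3.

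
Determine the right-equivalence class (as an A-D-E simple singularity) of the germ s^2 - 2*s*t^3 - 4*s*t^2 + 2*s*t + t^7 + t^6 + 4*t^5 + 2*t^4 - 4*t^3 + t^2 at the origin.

The Hessian of f at 0 has rank 1. Corank 1: A-series; mu = 6 gives A_6.

A_{6}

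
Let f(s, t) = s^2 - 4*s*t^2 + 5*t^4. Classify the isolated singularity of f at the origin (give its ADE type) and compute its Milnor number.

The Hessian of f at 0 has rank 1. Corank 1: A-series; mu = 3 gives A_3.

Type A3, Milnor number mu = 3.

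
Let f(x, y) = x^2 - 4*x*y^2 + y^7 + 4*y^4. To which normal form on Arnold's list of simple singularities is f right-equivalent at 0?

A_6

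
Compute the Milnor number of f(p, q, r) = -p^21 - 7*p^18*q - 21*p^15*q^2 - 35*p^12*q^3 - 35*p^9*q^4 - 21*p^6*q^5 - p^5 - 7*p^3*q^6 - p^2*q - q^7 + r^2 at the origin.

8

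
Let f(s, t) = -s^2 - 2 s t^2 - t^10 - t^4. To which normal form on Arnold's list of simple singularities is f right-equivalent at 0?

A_9

The Hessian of f at 0 has rank 1. Corank 1: A-series; mu = 9 gives A_9.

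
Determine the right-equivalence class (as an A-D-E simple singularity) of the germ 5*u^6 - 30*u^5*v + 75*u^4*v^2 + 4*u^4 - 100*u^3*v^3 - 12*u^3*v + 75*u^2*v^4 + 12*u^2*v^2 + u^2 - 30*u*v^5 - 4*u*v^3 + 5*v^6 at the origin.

A_5

The Hessian of f at 0 has rank 1. Corank 1: A-series; mu = 5 gives A_5.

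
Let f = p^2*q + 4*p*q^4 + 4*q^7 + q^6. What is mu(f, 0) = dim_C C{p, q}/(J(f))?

7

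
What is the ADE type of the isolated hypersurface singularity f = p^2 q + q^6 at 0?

D_{7}

The Hessian of f at 0 is [[0, 0], [0, 0]] with rank 0, so corank 2. A Groebner basis of the Jacobian ideal J(f) in C{p,q} is {p^2/6 + q^5, p^3, p*q}; counting standard monomials gives mu = 7. Corank 2; j^3 = p^2*q has shape L^2 M (L != M), so D-series; mu = 7 gives D_7.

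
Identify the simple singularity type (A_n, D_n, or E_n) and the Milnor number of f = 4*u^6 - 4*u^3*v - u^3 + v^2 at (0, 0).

Type A_{2}, Milnor number mu = 2.

The Hessian of f at 0 has rank 1. Corank 1: A-series; mu = 2 gives A_2.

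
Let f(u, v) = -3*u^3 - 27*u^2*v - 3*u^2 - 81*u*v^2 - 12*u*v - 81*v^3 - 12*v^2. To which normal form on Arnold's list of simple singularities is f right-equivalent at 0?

A_2

The Hessian of f at 0 is [[-6, -12], [-12, -24]] with rank 1, so corank 1. A Groebner basis of the Jacobian ideal J(f) in C{u,v} is {v^2, u + 2*v}; counting standard monomials gives mu = 2. Corank 1: A-series; mu = 2 gives A_2.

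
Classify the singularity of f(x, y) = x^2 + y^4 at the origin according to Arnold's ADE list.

The Hessian of f at 0 is [[2, 0], [0, 0]] with rank 1, so corank 1. A Groebner basis of the Jacobian ideal J(f) in C{x,y} is {y^3, x}; counting standard monomials gives mu = 3. Corank 1: A-series; mu = 3 gives A_3.

A_3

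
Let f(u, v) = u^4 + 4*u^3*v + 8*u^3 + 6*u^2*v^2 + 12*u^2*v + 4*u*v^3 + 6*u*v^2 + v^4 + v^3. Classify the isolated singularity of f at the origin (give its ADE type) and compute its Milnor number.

Type E_{6}, Milnor number mu = 6.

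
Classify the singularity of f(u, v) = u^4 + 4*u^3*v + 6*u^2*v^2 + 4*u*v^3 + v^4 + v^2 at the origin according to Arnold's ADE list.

A_3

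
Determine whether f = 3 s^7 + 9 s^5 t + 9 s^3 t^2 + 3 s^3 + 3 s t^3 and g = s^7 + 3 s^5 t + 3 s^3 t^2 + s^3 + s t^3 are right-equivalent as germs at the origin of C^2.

Yes.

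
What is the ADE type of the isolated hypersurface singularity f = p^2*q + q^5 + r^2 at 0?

The Hessian of f at 0 is [[0, 0, 0], [0, 0, 0], [0, 0, 2]] with rank 1, so corank 2. A Groebner basis of the Jacobian ideal J(f) in C{p,q,r} is {p^2/5 + q^4, p^3, p*q, r}; counting standard monomials gives mu = 6. Corank 2; j^3 = p^2*q has shape L^2 M (L != M), so D-series; mu = 6 gives D_6.

D_{6}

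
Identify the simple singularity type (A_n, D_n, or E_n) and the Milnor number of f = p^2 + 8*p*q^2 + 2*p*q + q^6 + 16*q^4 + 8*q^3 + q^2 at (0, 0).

The Hessian of f at 0 has rank 1. Corank 1: A-series; mu = 5 gives A_5.

Type A5, Milnor number mu = 5.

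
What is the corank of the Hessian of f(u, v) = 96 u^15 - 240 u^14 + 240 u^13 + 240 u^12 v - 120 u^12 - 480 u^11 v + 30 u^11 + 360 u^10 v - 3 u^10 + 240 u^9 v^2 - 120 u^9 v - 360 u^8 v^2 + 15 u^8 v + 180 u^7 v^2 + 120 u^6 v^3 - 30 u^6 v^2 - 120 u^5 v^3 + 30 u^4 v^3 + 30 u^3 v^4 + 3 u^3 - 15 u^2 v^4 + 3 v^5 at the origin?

2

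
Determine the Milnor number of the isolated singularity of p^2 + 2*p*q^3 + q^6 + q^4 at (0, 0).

The Hessian of f at 0 has rank 1. Corank 1: A-series; mu = 3 gives A_3.

3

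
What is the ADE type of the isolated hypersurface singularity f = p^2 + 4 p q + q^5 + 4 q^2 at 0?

A4

The Hessian of f at 0 has rank 1. Corank 1: A-series; mu = 4 gives A_4.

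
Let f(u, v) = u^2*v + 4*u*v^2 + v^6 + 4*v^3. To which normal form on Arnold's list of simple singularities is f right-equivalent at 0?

The Hessian of f at 0 has rank 0. Corank 2; j^3 = v*(u + 2*v)^2 has shape L^2 M (L != M), so D-series; mu = 7 gives D_7.

D_7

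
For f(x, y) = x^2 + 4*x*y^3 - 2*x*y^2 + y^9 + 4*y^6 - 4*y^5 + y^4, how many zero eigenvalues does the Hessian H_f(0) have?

1

The Hessian at 0 is [[2, 0], [0, 0]] of rank 1; hence corank 1.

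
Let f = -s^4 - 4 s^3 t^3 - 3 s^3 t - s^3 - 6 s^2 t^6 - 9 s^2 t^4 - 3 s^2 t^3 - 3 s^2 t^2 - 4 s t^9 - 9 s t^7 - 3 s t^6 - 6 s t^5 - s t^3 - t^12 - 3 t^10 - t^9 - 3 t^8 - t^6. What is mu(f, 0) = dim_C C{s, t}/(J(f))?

7

The Hessian of f at 0 has rank 0. Corank 2; j^3 = -s^3 is a perfect cube, so E-series; the 4-jet and mu = 7 give E_7.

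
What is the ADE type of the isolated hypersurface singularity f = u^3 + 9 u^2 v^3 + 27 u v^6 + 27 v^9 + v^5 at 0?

E8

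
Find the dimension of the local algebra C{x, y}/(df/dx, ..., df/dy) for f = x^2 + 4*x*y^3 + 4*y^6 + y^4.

3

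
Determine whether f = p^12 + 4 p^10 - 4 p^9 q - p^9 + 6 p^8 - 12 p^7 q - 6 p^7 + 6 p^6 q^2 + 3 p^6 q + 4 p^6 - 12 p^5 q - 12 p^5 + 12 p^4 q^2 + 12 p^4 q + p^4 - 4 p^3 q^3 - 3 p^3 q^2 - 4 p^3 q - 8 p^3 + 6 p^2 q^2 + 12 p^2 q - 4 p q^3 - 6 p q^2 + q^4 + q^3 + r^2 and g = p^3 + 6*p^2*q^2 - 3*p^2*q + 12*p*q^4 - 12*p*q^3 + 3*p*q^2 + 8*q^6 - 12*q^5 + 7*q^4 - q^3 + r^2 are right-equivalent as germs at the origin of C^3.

Yes.

The Hessian of f at 0 has rank 1. Corank 2; j^3 = -(2*p - q)^3 is a perfect cube, so E-series; the 4-jet and mu = 6 give E_6. The Hessian of g at 0 has rank 1. Corank 2; j^3 = (p - q)^3 is a perfect cube, so E-series; the 4-jet and mu = 6 give E_6. Both have type E_6, hence right-equivalent.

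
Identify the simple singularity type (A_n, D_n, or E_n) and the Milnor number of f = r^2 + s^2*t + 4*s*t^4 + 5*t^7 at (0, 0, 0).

The Hessian of f at 0 has rank 1. Corank 2; j^3 = s^2*t has shape L^2 M (L != M), so D-series; mu = 8 gives D_8.

Type D_8, Milnor number mu = 8.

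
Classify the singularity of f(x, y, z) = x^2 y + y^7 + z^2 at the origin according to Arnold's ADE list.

The Hessian of f at 0 has rank 1. Corank 2; j^3 = x^2*y has shape L^2 M (L != M), so D-series; mu = 8 gives D_8.

D8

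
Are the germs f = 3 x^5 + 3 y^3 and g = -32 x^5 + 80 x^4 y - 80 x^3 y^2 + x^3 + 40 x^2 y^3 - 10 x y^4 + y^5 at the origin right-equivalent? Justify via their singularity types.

The Hessian of f at 0 has rank 0. Corank 2; j^3 = 3*y^3 is a perfect cube, so E-series; the 5-jet and mu = 8 give E_8. The Hessian of g at 0 has rank 0. Corank 2; j^3 = x^3 is a perfect cube, so E-series; the 5-jet and mu = 8 give E_8. Both have type E_8, hence right-equivalent.

Yes.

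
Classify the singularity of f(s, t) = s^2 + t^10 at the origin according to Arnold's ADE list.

The Hessian of f at 0 has rank 1. Corank 1: A-series; mu = 9 gives A_9.

A_9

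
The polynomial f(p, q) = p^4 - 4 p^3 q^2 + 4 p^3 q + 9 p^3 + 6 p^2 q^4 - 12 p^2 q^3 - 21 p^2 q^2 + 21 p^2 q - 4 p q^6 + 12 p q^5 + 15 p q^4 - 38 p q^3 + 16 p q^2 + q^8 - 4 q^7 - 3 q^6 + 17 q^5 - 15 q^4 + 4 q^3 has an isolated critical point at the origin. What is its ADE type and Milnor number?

The Hessian of f at 0 has rank 0. Corank 2; j^3 = (p + q)*(3*p + 2*q)^2 has shape L^2 M (L != M), so D-series; mu = 5 gives D_5.

Type D_5, Milnor number mu = 5.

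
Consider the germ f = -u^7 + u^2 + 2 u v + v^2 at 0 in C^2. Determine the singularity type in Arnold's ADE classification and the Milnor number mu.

Type A6, Milnor number mu = 6.

The Hessian of f at 0 has rank 1. Corank 1: A-series; mu = 6 gives A_6.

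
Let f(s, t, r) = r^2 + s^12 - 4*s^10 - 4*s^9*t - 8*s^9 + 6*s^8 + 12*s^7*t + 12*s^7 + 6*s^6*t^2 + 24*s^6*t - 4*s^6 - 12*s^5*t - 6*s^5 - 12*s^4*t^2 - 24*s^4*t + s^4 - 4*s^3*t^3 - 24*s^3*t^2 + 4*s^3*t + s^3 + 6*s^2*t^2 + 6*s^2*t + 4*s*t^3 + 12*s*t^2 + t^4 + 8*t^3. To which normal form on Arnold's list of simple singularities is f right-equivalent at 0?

E_6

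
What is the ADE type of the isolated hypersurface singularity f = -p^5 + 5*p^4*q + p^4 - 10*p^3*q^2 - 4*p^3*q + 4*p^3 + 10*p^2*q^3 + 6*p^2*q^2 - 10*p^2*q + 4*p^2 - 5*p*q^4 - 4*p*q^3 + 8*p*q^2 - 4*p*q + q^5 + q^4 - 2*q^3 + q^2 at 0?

A4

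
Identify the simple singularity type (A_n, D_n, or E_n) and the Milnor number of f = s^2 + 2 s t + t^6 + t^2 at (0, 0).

The Hessian of f at 0 has rank 1. Corank 1: A-series; mu = 5 gives A_5.

Type A5, Milnor number mu = 5.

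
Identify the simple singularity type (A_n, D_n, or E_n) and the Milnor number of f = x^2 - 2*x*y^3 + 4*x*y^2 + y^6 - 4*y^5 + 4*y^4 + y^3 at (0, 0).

The Hessian of f at 0 is [[2, 0], [0, 0]] with rank 1, so corank 1. A Groebner basis of the Jacobian ideal J(f) in C{x,y} is {y^2, x}; counting standard monomials gives mu = 2. Corank 1: A-series; mu = 2 gives A_2.

Type A_2, Milnor number mu = 2.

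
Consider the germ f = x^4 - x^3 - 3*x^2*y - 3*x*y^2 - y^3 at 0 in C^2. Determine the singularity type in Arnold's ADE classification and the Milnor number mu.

The Hessian of f at 0 is [[0, 0], [0, 0]] with rank 0, so corank 2. A Groebner basis of the Jacobian ideal J(f) in C{x,y} is {y^4, x*y^2 + 2*y^3/3, x^2 + 2*x*y + y^2}; counting standard monomials gives mu = 6. Corank 2; j^3 = -(x + y)^3 is a perfect cube, so E-series; the 4-jet and mu = 6 give E_6.

Type E6, Milnor number mu = 6.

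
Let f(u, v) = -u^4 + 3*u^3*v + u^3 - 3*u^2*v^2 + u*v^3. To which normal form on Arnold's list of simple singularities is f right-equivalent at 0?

The Hessian of f at 0 has rank 0. Corank 2; j^3 = u^3 is a perfect cube, so E-series; the 4-jet and mu = 7 give E_7.

E_7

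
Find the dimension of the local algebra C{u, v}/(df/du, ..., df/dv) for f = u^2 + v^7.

6

The Hessian of f at 0 is [[2, 0], [0, 0]] with rank 1, so corank 1. A Groebner basis of the Jacobian ideal J(f) in C{u,v} is {v^6, u}; counting standard monomials gives mu = 6. Corank 1: A-series; mu = 6 gives A_6.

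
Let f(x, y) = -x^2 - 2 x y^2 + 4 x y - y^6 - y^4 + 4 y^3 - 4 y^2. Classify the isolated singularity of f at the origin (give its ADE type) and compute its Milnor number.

The Hessian of f at 0 is [[-2, 4], [4, -8]] with rank 1, so corank 1. A Groebner basis of the Jacobian ideal J(f) in C{x,y} is {x^3 + 12*x^2 - 40*x*y - 32*x + 64*y, x^2*y + 4*x^2 - 12*x*y - 8*x + 16*y, x + y^2 - 2*y}; counting standard monomials gives mu = 5. Corank 1: A-series; mu = 5 gives A_5.

Type A_{5}, Milnor number mu = 5.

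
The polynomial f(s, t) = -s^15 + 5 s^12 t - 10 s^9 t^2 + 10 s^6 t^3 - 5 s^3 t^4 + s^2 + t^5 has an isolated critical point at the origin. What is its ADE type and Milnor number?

Type A_4, Milnor number mu = 4.

The Hessian of f at 0 has rank 1. Corank 1: A-series; mu = 4 gives A_4.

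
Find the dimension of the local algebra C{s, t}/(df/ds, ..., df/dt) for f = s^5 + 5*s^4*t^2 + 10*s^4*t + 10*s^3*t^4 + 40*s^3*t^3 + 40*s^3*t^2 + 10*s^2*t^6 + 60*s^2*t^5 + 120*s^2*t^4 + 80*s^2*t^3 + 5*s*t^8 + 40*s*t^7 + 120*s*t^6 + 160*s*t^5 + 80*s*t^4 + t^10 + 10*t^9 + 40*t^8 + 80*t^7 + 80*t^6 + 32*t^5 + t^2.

The Hessian of f at 0 has rank 1. Corank 1: A-series; mu = 4 gives A_4.

4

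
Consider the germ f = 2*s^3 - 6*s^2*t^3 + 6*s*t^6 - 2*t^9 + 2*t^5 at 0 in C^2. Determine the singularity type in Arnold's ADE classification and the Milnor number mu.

The Hessian of f at 0 has rank 0. Corank 2; j^3 = 2*s^3 is a perfect cube, so E-series; the 5-jet and mu = 8 give E_8.

Type E8, Milnor number mu = 8.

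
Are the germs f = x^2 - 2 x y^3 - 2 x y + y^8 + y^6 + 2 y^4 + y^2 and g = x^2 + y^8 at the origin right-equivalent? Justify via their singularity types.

Yes.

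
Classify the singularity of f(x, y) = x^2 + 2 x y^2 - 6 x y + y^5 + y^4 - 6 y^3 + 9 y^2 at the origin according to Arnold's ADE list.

A_{4}

The Hessian of f at 0 has rank 1. Corank 1: A-series; mu = 4 gives A_4.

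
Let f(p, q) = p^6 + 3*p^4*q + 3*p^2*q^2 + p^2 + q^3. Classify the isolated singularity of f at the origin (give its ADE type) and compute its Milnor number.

The Hessian of f at 0 has rank 1. Corank 1: A-series; mu = 2 gives A_2.

Type A_{2}, Milnor number mu = 2.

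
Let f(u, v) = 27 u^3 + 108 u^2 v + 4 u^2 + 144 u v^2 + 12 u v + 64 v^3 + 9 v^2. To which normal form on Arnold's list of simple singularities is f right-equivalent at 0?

A_2

The Hessian of f at 0 has rank 1. Corank 1: A-series; mu = 2 gives A_2.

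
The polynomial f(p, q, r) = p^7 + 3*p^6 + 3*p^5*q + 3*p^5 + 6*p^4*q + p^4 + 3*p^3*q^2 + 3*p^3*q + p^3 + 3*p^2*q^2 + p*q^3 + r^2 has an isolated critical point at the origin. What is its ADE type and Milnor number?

Type E7, Milnor number mu = 7.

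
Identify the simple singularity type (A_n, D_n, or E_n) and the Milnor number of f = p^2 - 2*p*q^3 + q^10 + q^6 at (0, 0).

The Hessian of f at 0 is [[2, 0], [0, 0]] with rank 1, so corank 1. A Groebner basis of the Jacobian ideal J(f) in C{p,q} is {p^3, -p + q^3}; counting standard monomials gives mu = 9. Corank 1: A-series; mu = 9 gives A_9.

Type A9, Milnor number mu = 9.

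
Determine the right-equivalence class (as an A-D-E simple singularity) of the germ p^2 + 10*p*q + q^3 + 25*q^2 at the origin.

A_2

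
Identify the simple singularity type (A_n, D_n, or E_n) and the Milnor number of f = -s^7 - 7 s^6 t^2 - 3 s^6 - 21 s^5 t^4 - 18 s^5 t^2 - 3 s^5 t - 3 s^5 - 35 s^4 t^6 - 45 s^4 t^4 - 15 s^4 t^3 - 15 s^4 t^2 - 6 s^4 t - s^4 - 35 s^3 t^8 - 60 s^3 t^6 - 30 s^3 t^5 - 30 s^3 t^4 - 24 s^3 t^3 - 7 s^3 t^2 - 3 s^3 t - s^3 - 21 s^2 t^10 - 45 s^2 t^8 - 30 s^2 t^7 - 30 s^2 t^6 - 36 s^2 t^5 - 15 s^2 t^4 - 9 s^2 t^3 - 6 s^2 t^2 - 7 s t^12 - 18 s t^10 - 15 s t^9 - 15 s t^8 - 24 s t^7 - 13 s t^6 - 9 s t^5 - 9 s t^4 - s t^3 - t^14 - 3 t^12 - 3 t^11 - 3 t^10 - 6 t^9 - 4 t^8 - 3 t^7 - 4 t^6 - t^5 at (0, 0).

The Hessian of f at 0 has rank 0. Corank 2; j^3 = -s^3 is a perfect cube, so E-series; the 4-jet and mu = 7 give E_7.

Type E_{7}, Milnor number mu = 7.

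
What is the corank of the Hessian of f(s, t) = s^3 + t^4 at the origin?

2

Hessian at 0 has rank 0.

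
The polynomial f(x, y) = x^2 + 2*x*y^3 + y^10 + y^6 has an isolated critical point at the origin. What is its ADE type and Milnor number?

Type A_9, Milnor number mu = 9.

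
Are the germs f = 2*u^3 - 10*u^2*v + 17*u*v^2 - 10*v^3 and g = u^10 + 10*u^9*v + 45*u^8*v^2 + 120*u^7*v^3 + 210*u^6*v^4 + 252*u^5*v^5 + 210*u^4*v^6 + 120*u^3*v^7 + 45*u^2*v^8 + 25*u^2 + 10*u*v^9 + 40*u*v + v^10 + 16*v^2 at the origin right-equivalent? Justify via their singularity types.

No.

The Hessian of f at 0 is [[0, 0], [0, 0]] with rank 0, so corank 2. A Groebner basis of the Jacobian ideal J(f) in C{u,v} is {v^3, u^2 - 11*v^2/2, u*v - 5*v^2/2}; counting standard monomials gives mu = 4. Corank 2; j^3 = (u - 2*v)*(2*u^2 - 6*u*v + 5*v^2) splits into three distinct lines over C (the quadratic factor has nonzero discriminant), so D_4. The Hessian of g at 0 is [[50, 40], [40, 32]] with rank 1, so corank 1. A Groebner basis of the Jacobian ideal J(g) in C{u,v} is {v^9, u + 4*v/5}; counting standard monomials gives mu = 9. Corank 1: A-series; mu = 9 gives A_9. f is D_4 but g is A_9, hence not right-equivalent.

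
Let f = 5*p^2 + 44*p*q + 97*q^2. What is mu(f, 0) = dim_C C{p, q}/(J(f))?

1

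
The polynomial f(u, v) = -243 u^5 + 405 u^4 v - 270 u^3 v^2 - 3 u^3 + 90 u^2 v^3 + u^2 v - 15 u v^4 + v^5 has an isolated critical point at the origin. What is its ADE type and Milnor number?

Type D6, Milnor number mu = 6.

The Hessian of f at 0 has rank 0. Corank 2; j^3 = -u^2*(3*u - v) has shape L^2 M (L != M), so D-series; mu = 6 gives D_6.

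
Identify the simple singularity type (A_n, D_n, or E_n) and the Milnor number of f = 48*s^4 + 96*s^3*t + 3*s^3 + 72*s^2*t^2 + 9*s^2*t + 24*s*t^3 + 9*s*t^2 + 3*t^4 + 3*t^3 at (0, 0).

Type E6, Milnor number mu = 6.

The Hessian of f at 0 has rank 0. Corank 2; j^3 = 3*(s + t)^3 is a perfect cube, so E-series; the 4-jet and mu = 6 give E_6.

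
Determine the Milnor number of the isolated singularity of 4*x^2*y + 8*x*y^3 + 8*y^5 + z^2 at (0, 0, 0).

6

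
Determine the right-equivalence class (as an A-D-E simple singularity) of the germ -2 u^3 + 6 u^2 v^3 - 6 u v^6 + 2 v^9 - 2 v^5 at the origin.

The Hessian of f at 0 has rank 0. Corank 2; j^3 = -2*u^3 is a perfect cube, so E-series; the 5-jet and mu = 8 give E_8.

E_{8}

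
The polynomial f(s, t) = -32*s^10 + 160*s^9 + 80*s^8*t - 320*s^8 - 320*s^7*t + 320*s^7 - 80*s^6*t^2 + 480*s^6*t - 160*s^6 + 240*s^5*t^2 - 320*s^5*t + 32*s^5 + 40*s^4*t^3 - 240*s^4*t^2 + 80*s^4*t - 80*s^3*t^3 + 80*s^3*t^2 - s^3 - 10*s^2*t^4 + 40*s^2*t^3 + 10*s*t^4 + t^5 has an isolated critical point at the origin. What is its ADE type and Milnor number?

Type E8, Milnor number mu = 8.

The Hessian of f at 0 is [[0, 0], [0, 0]] with rank 0, so corank 2. A Groebner basis of the Jacobian ideal J(f) in C{s,t} is {t^5, s*t^3 + t^4/8, s^2}; counting standard monomials gives mu = 8. Corank 2; j^3 = -s^3 is a perfect cube, so E-series; the 5-jet and mu = 8 give E_8.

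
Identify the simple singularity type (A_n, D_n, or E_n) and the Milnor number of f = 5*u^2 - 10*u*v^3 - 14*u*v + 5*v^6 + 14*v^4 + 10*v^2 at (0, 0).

Type A_1, Milnor number mu = 1.

The Hessian of f at 0 is [[10, -14], [-14, 20]] with rank 2, so corank 0. A Groebner basis of the Jacobian ideal J(f) in C{u,v} is {u, v}; counting standard monomials gives mu = 1. Corank 0: nondegenerate Morse point, so A_1.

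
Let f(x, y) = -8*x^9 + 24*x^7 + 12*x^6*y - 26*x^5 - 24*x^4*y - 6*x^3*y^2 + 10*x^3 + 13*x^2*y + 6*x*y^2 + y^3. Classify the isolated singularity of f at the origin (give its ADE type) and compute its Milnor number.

Type D_{4}, Milnor number mu = 4.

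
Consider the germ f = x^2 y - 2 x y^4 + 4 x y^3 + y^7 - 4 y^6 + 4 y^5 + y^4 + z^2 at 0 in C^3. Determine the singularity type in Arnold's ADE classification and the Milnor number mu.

Type D_{5}, Milnor number mu = 5.

The Hessian of f at 0 is [[0, 0, 0], [0, 0, 0], [0, 0, 2]] with rank 1, so corank 2. A Groebner basis of the Jacobian ideal J(f) in C{x,y,z} is {x*y^2, x*y/2 + y^3, x^2 - 2*x*y, z}; counting standard monomials gives mu = 5. Corank 2; j^3 = x^2*y has shape L^2 M (L != M), so D-series; mu = 5 gives D_5.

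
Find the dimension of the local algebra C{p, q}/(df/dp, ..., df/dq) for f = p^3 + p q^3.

7

The Hessian of f at 0 is [[0, 0], [0, 0]] with rank 0, so corank 2. A Groebner basis of the Jacobian ideal J(f) in C{p,q} is {p^3, p*q^2, 3*p^2 + q^3}; counting standard monomials gives mu = 7. Corank 2; j^3 = p^3 is a perfect cube, so E-series; the 4-jet and mu = 7 give E_7.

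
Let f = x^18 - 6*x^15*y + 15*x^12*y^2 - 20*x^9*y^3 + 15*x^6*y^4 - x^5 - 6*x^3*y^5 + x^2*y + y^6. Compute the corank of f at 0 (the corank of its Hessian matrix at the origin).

Hessian at 0 has rank 0.

2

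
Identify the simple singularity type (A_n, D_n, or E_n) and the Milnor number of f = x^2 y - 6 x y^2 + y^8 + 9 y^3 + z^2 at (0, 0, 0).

Type D9, Milnor number mu = 9.

The Hessian of f at 0 is [[0, 0, 0], [0, 0, 0], [0, 0, 2]] with rank 1, so corank 2. A Groebner basis of the Jacobian ideal J(f) in C{x,y,z} is {x^2/8 + y^7 - 9*y^2/8, x^3 - 27*y^3, x*y - 3*y^2, z}; counting standard monomials gives mu = 9. Corank 2; j^3 = y*(x - 3*y)^2 has shape L^2 M (L != M), so D-series; mu = 9 gives D_9.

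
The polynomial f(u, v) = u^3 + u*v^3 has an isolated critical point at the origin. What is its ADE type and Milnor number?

Type E_{7}, Milnor number mu = 7.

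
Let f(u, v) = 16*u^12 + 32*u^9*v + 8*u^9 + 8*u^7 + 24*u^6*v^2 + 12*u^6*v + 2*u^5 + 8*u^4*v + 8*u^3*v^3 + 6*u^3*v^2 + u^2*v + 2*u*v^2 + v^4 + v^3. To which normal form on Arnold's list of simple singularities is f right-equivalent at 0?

D_5

The Hessian of f at 0 has rank 0. Corank 2; j^3 = v*(u + v)^2 has shape L^2 M (L != M), so D-series; mu = 5 gives D_5.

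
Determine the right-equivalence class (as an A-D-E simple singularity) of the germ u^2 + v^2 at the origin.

A_{1}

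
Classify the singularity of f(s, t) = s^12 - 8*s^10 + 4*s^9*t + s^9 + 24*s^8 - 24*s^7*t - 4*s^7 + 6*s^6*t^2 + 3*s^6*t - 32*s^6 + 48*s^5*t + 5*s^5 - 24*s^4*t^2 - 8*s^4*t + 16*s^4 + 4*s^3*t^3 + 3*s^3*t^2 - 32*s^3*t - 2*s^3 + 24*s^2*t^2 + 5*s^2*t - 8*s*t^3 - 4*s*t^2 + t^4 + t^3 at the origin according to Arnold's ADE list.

D5

The Hessian of f at 0 has rank 0. Corank 2; j^3 = -(s - t)^2*(2*s - t) has shape L^2 M (L != M), so D-series; mu = 5 gives D_5.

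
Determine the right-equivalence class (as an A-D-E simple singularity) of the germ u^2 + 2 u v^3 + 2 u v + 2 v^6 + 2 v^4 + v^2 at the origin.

A5

The Hessian of f at 0 has rank 1. Corank 1: A-series; mu = 5 gives A_5.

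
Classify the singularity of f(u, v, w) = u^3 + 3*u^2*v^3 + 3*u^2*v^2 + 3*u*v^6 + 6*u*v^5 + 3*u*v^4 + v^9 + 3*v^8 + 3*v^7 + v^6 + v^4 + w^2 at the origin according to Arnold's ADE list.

The Hessian of f at 0 has rank 1. Corank 2; j^3 = u^3 is a perfect cube, so E-series; the 4-jet and mu = 6 give E_6.

E_{6}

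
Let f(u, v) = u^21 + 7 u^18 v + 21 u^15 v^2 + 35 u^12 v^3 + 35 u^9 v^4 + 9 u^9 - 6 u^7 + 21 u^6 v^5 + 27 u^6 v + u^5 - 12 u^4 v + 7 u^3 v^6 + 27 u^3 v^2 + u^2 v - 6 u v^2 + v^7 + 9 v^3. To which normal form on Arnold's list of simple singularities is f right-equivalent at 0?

The Hessian of f at 0 is [[0, 0], [0, 0]] with rank 0, so corank 2. A Groebner basis of the Jacobian ideal J(f) in C{u,v} is {81*u^2/3277 + u*v^3 - 16399*u*v/88479 + 9838*v^2/29493, 81*u^2/6554 - 22960*u*v/265437 + v^4 + 26237*v^2/176958, u^3 - 27*u*v^2 + 54*v^3, u^2*v - 6*u*v^2 + 9*v^3}; counting standard monomials gives mu = 8. Corank 2; j^3 = v*(u - 3*v)^2 has shape L^2 M (L != M), so D-series; mu = 8 gives D_8.

D_{8}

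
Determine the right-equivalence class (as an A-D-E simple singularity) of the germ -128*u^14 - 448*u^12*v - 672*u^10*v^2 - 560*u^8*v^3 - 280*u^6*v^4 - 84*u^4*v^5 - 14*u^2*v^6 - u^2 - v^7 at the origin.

A_6

The Hessian of f at 0 is [[-2, 0], [0, 0]] with rank 1, so corank 1. A Groebner basis of the Jacobian ideal J(f) in C{u,v} is {v^6, u}; counting standard monomials gives mu = 6. Corank 1: A-series; mu = 6 gives A_6.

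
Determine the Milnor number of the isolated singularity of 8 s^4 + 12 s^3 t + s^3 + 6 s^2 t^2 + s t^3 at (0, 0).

The Hessian of f at 0 has rank 0. Corank 2; j^3 = s^3 is a perfect cube, so E-series; the 4-jet and mu = 7 give E_7.

7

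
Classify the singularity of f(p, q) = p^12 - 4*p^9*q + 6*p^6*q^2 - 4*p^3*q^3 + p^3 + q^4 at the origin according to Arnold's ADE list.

E_{6}

The Hessian of f at 0 is [[0, 0], [0, 0]] with rank 0, so corank 2. A Groebner basis of the Jacobian ideal J(f) in C{p,q} is {q^3, p^2}; counting standard monomials gives mu = 6. Corank 2; j^3 = p^3 is a perfect cube, so E-series; the 4-jet and mu = 6 give E_6.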